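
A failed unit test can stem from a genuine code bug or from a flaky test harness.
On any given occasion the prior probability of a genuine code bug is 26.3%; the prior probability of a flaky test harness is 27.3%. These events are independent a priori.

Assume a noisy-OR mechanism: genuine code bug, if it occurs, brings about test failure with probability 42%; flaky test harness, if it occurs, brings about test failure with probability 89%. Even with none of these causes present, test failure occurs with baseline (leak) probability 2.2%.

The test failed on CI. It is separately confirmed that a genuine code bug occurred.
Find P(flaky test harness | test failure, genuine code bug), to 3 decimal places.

P(flaky test harness | test failure, genuine code bug) ≈ 0.449

Under noisy-OR, P(test failure | causes) = 1 − (1−0.022)·∏(1−qᵢ) over the active causes.
Weight on flaky test harness=true, given the evidence: 0.937604·0.273 = 0.255966
Normalizer over all consistent configurations: 0.43276·0.727 + 0.937604·0.273 = 0.570583
P(flaky test harness | test failure, genuine code bug) = 0.255966/0.570583 ≈ 0.449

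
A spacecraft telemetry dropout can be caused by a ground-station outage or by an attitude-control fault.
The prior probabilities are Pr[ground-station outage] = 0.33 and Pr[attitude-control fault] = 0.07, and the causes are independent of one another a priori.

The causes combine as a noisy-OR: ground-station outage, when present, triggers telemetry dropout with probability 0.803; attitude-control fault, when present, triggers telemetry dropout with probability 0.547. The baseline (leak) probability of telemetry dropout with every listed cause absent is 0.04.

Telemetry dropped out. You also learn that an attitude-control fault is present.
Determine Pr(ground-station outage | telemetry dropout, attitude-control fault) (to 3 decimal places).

Pr(ground-station outage | telemetry dropout, attitude-control fault) ≈ 0.443

Under noisy-OR, P(telemetry dropout | causes) = 1 − (1−0.04)·∏(1−qᵢ) over the active causes.
By total probability over both values of ground-station outage:
  P(telemetry dropout | attitude-control fault) = 0.56512·0.67 + 0.914329·0.33
        = 0.378630 + 0.301729 = 0.680359
The terms with ground-station outage present sum to 0.301729, so
  P(ground-station outage | telemetry dropout, attitude-control fault) = 0.301729 / 0.680359 ≈ 0.443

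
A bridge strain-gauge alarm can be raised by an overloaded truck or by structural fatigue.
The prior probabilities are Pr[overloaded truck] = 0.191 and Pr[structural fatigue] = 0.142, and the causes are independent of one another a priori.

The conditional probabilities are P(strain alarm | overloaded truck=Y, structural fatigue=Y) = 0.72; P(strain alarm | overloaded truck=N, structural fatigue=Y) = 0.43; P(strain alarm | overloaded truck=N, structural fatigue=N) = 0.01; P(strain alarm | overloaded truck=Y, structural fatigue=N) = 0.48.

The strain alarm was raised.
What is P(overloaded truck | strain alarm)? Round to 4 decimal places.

By total probability over the 4 (overloaded truck, structural fatigue) configurations:
  P(strain alarm) = 0.01·0.809·0.858 + 0.43·0.809·0.142 + 0.48·0.191·0.858 + 0.72·0.191·0.142
        = 0.006941 + 0.049398 + 0.078661 + 0.019528 = 0.154528
Keeping only the overloaded truck-present terms gives 0.098189, so
  P(overloaded truck | strain alarm) = 0.098189 / 0.154528 ≈ 0.6354

P(overloaded truck | strain alarm) ≈ 0.6354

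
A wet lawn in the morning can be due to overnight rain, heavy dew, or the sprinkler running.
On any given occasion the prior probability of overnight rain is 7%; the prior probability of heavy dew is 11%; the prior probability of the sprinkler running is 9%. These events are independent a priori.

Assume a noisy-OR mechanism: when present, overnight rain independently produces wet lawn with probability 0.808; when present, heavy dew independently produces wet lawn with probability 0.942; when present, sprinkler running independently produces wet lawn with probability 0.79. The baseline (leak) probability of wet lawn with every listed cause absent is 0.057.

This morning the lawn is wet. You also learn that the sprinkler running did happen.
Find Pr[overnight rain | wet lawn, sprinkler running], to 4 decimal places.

Pr[overnight rain | wet lawn, sprinkler running] ≈ 0.0812

Under noisy-OR, P(wet lawn | causes) = 1 − (1−0.057)·∏(1−qᵢ) over the active causes.
Weight on overnight rain=true, given the evidence: 0.059931 + 0.007683 = 0.067614
The normalizing constant is 0.80197·0.93·0.89 + 0.988514·0.93·0.11 + 0.961978·0.07·0.89 + 0.997795·0.07·0.11 = 0.832530
P(overnight rain | wet lawn, sprinkler running) = 0.067614/0.832530 ≈ 0.0812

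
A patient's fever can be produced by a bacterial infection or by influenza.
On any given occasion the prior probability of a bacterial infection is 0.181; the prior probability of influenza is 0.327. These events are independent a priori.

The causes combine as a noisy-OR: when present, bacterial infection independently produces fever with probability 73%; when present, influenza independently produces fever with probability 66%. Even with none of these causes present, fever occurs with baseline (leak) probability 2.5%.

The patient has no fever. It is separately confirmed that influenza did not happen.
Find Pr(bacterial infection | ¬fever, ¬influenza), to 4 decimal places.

Under noisy-OR, P(fever | causes) = 1 − (1−0.025)·∏(1−qᵢ) over the active causes.
Numerator (weight on configurations with bacterial infection): 0.26325×0.181 = 0.047648
Normalizer over all consistent configurations: 0.975×0.819 + 0.26325×0.181 = 0.846173
P(bacterial infection | ¬fever, ¬influenza) = 0.047648/0.846173 ≈ 0.0563

Pr(bacterial infection | ¬fever, ¬influenza) ≈ 0.0563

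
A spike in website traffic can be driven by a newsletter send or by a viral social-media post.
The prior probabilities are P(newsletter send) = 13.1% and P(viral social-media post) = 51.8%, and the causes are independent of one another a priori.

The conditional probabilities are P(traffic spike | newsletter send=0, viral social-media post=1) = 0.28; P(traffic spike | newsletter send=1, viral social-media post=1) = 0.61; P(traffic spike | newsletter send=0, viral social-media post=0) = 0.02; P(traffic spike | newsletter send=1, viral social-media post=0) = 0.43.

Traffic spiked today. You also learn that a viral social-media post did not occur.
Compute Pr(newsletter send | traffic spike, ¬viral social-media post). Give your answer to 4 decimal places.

Pr(newsletter send | traffic spike, ¬viral social-media post) ≈ 0.7642

Weight on newsletter send=true, given the evidence: 0.43*0.131 = 0.056330
The normalizing constant is 0.02*0.869 + 0.43*0.131 = 0.073710
P(newsletter send | traffic spike, ¬viral social-media post) = 0.056330/0.073710 ≈ 0.7642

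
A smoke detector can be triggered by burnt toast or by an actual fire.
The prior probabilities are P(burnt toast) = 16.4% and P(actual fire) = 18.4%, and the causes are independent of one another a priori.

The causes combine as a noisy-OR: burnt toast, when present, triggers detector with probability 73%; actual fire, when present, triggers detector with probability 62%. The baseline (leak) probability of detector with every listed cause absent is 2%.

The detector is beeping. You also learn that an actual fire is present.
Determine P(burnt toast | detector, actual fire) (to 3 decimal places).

P(burnt toast | detector, actual fire) ≈ 0.219

Under noisy-OR, P(detector | causes) = 1 − (1−0.02)·∏(1−qᵢ) over the active causes.
Sum P(detector|·) weighted by the priors over both values of burnt toast:
  P(detector | actual fire) = 0.6276*0.836 + 0.899452*0.164
        = 0.524674 + 0.147510 = 0.672184
Keeping only the burnt toast-present terms gives 0.147510, so
  P(burnt toast | detector, actual fire) = 0.147510 / 0.672184 ≈ 0.219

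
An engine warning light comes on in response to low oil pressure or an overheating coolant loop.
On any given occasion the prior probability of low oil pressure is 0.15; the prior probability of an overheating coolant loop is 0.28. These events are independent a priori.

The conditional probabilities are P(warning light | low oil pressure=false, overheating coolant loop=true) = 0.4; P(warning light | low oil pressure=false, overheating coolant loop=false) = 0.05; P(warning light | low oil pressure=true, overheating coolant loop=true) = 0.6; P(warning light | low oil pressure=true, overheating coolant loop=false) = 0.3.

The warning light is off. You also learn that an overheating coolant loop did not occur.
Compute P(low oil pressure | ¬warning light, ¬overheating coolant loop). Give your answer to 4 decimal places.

Weight on low oil pressure=true, given the evidence: 0.7·0.15 = 0.105000
Denominator P(¬warning light | ¬overheating coolant loop): 0.95·0.85 + 0.7·0.15 = 0.912500
P(low oil pressure | ¬warning light, ¬overheating coolant loop) = 0.105000/0.912500 ≈ 0.1151

P(low oil pressure | ¬warning light, ¬overheating coolant loop) ≈ 0.1151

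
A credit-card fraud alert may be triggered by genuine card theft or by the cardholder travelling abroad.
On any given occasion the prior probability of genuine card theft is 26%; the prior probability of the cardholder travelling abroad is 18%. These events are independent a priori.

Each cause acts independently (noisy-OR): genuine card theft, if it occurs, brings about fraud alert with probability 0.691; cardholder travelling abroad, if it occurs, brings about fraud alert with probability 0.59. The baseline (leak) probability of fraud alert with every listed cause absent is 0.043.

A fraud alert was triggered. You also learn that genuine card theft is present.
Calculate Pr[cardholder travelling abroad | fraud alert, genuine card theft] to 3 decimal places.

Pr[cardholder travelling abroad | fraud alert, genuine card theft] ≈ 0.215

Under noisy-OR, P(fraud alert | causes) = 1 − (1−0.043)·∏(1−qᵢ) over the active causes.
Enumerate both values of cardholder travelling abroad and weight by the priors:
  P(fraud alert | genuine card theft) = 0.704287*0.82 + 0.878758*0.18
        = 0.577515 + 0.158176 = 0.735691
Configurations with cardholder travelling abroad contribute 0.158176, so
  P(cardholder travelling abroad | fraud alert, genuine card theft) = 0.158176 / 0.735691 ≈ 0.215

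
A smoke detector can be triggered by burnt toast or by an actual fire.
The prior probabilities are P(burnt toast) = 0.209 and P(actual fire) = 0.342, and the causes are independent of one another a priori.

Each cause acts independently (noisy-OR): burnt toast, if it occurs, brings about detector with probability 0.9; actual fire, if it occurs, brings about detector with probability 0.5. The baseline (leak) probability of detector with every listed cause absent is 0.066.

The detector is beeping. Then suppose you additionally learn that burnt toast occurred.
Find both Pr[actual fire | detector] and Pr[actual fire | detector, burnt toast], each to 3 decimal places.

Under noisy-OR, P(detector | causes) = 1 − (1−0.066)·∏(1−qᵢ) over the active causes.
P(detector) = 0.066×0.791×0.658 + 0.533×0.791×0.342 + 0.9066×0.209×0.658 + 0.9533×0.209×0.342 = 0.034352 + 0.144188 + 0.124677 + 0.068140 = 0.371357
Of this, 0.212328 comes from 0.144188 + 0.068140 (the actual fire=true cases).
Hence the posterior is 0.212328/0.371357 ≈ 0.572.

Now also conditioning on burnt toast=true:
Weight on actual fire=true, given the evidence: 0.9533×0.342 = 0.326029
Normalizer over all consistent configurations: 0.9066×0.658 + 0.9533×0.342 = 0.922572
P(actual fire | detector, burnt toast) = 0.326029/0.922572 ≈ 0.353

Pr[actual fire | detector] ≈ 0.572; Pr[actual fire | detector, burnt toast] ≈ 0.353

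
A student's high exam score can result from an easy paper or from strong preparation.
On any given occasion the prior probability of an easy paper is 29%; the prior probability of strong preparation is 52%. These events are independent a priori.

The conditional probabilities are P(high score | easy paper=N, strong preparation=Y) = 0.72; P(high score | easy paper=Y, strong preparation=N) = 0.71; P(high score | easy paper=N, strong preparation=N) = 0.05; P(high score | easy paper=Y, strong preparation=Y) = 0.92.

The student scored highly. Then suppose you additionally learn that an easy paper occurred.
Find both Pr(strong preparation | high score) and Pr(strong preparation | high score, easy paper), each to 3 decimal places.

Pr(strong preparation | high score) ≈ 0.777; Pr(strong preparation | high score, easy paper) ≈ 0.584

For the numerator, keep only strong preparation=true terms: 0.265824 + 0.138736 = 0.404560
The normalizing constant is 0.05·0.71·0.48 + 0.72·0.71·0.52 + 0.71·0.29·0.48 + 0.92·0.29·0.52 = 0.520432
P(strong preparation | high score) = 0.404560/0.520432 ≈ 0.777

With the extra evidence:
Enumerate both values of strong preparation and weight by the priors:
  P(high score | easy paper) = 0.71×0.48 + 0.92×0.52
        = 0.340800 + 0.478400 = 0.819200
The terms with strong preparation present sum to 0.478400, so
  P(strong preparation | high score, easy paper) = 0.478400 / 0.819200 ≈ 0.584
The drop from 0.777 to 0.584 is the explaining-away (discounting) effect.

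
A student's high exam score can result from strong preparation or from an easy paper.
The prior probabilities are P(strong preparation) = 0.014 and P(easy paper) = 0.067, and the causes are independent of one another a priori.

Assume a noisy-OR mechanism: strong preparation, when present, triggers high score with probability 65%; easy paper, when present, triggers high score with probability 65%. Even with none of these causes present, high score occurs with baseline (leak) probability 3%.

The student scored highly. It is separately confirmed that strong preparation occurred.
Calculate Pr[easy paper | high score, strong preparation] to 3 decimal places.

Under noisy-OR, P(high score | causes) = 1 − (1−0.03)·∏(1−qᵢ) over the active causes.
By total probability over both values of easy paper:
  P(high score | strong preparation) = 0.6605*0.933 + 0.881175*0.067
        = 0.616247 + 0.059039 = 0.675286
The terms with easy paper present sum to 0.059039, so
  P(easy paper | high score, strong preparation) = 0.059039 / 0.675286 ≈ 0.087

Pr[easy paper | high score, strong preparation] ≈ 0.087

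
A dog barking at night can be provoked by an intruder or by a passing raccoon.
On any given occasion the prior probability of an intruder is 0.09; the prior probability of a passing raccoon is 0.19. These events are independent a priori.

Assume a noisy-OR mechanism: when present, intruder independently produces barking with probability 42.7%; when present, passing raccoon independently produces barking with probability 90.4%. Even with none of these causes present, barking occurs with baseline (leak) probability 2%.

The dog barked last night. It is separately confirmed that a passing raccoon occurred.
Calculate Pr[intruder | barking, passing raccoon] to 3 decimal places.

Pr[intruder | barking, passing raccoon] ≈ 0.094

Under noisy-OR, P(barking | causes) = 1 − (1−0.02)·∏(1−qᵢ) over the active causes.
By total probability over both values of intruder:
  P(barking | passing raccoon) = 0.90592·0.91 + 0.946092·0.09
        = 0.824387 + 0.085148 = 0.909535
Configurations with intruder contribute 0.085148, so
  P(intruder | barking, passing raccoon) = 0.085148 / 0.909535 ≈ 0.094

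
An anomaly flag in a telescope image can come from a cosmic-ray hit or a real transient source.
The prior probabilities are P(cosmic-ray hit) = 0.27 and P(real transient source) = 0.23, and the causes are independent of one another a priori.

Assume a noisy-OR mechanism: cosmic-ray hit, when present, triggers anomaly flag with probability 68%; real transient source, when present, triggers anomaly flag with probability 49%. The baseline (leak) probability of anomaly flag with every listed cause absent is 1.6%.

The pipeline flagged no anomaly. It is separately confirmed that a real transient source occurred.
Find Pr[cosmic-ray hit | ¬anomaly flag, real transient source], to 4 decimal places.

Pr[cosmic-ray hit | ¬anomaly flag, real transient source] ≈ 0.1058

Under noisy-OR, P(anomaly flag | causes) = 1 − (1−0.016)·∏(1−qᵢ) over the active causes.
Enumerate both values of cosmic-ray hit and weight by the priors:
  P(¬anomaly flag | real transient source) = 0.50184*0.73 + 0.160589*0.27
        = 0.366343 + 0.043359 = 0.409702
Keeping only the cosmic-ray hit-present terms gives 0.043359, so
  P(cosmic-ray hit | ¬anomaly flag, real transient source) = 0.043359 / 0.409702 ≈ 0.1058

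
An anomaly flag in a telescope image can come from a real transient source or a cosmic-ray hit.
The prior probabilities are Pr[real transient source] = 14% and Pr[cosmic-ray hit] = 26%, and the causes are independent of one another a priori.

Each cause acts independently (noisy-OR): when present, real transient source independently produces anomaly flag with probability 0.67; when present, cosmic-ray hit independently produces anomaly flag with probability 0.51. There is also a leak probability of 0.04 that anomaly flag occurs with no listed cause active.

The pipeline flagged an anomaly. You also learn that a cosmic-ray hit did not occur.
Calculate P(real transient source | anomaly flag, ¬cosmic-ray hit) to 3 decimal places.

P(real transient source | anomaly flag, ¬cosmic-ray hit) ≈ 0.735

Under noisy-OR, P(anomaly flag | causes) = 1 − (1−0.04)·∏(1−qᵢ) over the active causes.
P(anomaly flag | ¬cosmic-ray hit) = 0.04*0.86 + 0.6832*0.14 = 0.034400 + 0.095648 = 0.130048
The real transient source-present share is 0.6832*0.14 = 0.095648.
So P(real transient source | anomaly flag, ¬cosmic-ray hit) = 0.095648/0.130048 ≈ 0.735.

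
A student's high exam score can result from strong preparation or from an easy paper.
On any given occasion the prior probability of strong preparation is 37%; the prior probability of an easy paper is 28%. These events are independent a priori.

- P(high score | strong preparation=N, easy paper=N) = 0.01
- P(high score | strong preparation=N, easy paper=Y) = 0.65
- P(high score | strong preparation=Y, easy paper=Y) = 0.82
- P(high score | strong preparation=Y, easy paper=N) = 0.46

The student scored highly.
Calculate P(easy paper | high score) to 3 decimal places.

Numerator (weight on configurations with easy paper): 0.114660 + 0.084952 = 0.199612
The normalizing constant is 0.01*0.63*0.72 + 0.65*0.63*0.28 + 0.46*0.37*0.72 + 0.82*0.37*0.28 = 0.326692
P(easy paper | high score) = 0.199612/0.326692 ≈ 0.611

P(easy paper | high score) ≈ 0.611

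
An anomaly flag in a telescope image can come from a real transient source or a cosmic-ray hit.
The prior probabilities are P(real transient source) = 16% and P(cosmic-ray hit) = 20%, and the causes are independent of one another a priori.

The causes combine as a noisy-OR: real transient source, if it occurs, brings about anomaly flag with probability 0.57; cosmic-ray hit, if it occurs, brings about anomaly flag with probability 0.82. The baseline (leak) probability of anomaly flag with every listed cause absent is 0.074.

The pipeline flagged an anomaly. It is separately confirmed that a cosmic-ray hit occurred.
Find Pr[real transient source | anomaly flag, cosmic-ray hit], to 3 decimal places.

Pr[real transient source | anomaly flag, cosmic-ray hit] ≈ 0.175

Under noisy-OR, P(anomaly flag | causes) = 1 − (1−0.074)·∏(1−qᵢ) over the active causes.
Sum P(anomaly flag|·) weighted by the priors over both values of real transient source:
  P(anomaly flag | cosmic-ray hit) = 0.83332*0.84 + 0.928328*0.16
        = 0.699989 + 0.148532 = 0.848521
Keeping only the real transient source-present terms gives 0.148532, so
  P(real transient source | anomaly flag, cosmic-ray hit) = 0.148532 / 0.848521 ≈ 0.175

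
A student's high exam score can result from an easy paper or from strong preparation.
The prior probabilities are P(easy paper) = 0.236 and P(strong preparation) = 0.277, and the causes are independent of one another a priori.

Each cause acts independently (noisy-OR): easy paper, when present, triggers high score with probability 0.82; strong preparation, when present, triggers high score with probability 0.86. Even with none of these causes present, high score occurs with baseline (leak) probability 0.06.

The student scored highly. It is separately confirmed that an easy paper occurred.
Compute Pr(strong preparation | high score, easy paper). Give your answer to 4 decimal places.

Pr(strong preparation | high score, easy paper) ≈ 0.3105

Under noisy-OR, P(high score | causes) = 1 − (1−0.06)·∏(1−qᵢ) over the active causes.
P(high score | easy paper) = 0.8308×0.723 + 0.976312×0.277 = 0.600668 + 0.270438 = 0.871106
Of this, 0.270438 comes from 0.976312×0.277 (the strong preparation=true cases).
P(strong preparation | high score, easy paper) = 0.270438 / 0.871106 ≈ 0.3105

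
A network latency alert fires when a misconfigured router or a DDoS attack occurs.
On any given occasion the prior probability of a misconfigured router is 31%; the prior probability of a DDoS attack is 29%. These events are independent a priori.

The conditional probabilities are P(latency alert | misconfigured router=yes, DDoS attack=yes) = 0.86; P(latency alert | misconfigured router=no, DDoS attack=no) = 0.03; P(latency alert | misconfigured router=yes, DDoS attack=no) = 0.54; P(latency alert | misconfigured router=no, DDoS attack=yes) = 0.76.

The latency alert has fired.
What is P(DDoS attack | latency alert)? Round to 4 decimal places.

P(latency alert) = 0.03·0.69·0.71 + 0.76·0.69·0.29 + 0.54·0.31·0.71 + 0.86·0.31·0.29 = 0.014697 + 0.152076 + 0.118854 + 0.077314 = 0.362941
Of this, 0.229390 comes from 0.152076 + 0.077314 (the DDoS attack=true cases).
P(DDoS attack | latency alert) = 0.229390 / 0.362941 ≈ 0.6320

P(DDoS attack | latency alert) ≈ 0.6320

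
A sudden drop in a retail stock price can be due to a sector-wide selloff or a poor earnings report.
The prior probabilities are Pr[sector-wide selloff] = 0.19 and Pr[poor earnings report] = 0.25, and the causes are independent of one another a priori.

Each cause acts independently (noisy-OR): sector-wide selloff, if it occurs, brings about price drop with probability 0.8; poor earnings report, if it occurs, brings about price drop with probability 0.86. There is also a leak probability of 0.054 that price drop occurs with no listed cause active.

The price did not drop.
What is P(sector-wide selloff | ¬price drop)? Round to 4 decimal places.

P(sector-wide selloff | ¬price drop) ≈ 0.0448

Under noisy-OR, P(price drop | causes) = 1 − (1−0.054)·∏(1−qᵢ) over the active causes.
Sum P(¬price drop|·) weighted by the priors over the 4 (sector-wide selloff, poor earnings report) configurations:
  P(¬price drop) = 0.946×0.81×0.75 + 0.13244×0.81×0.25 + 0.1892×0.19×0.75 + 0.026488×0.19×0.25
        = 0.574695 + 0.026819 + 0.026961 + 0.001258 = 0.629733
Keeping only the sector-wide selloff-present terms gives 0.028219, so
  P(sector-wide selloff | ¬price drop) = 0.028219 / 0.629733 ≈ 0.0448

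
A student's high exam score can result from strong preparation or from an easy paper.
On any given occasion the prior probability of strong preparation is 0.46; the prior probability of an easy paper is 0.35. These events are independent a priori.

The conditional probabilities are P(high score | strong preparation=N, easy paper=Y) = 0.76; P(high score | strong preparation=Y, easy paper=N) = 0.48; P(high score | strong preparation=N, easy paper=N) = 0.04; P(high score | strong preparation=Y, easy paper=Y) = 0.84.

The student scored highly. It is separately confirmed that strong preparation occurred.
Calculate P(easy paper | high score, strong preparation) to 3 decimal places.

For the numerator, keep only easy paper=true terms: 0.84×0.35 = 0.294000
The normalizing constant is 0.48×0.65 + 0.84×0.35 = 0.606000
Posterior = 0.294000 / 0.606000 ≈ 0.485

P(easy paper | high score, strong preparation) ≈ 0.485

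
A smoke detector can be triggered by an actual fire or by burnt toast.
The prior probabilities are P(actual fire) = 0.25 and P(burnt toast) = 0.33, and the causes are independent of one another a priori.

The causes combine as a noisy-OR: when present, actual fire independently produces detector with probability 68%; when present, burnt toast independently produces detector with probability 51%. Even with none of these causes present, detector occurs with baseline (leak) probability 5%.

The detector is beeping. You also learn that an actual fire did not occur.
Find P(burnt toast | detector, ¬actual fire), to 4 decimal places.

Under noisy-OR, P(detector | causes) = 1 − (1−0.05)·∏(1−qᵢ) over the active causes.
Enumerate both values of burnt toast and weight by the priors:
  P(detector | ¬actual fire) = 0.05×0.67 + 0.5345×0.33
        = 0.033500 + 0.176385 = 0.209885
Keeping only the burnt toast-present terms gives 0.176385, so
  P(burnt toast | detector, ¬actual fire) = 0.176385 / 0.209885 ≈ 0.8404

P(burnt toast | detector, ¬actual fire) ≈ 0.8404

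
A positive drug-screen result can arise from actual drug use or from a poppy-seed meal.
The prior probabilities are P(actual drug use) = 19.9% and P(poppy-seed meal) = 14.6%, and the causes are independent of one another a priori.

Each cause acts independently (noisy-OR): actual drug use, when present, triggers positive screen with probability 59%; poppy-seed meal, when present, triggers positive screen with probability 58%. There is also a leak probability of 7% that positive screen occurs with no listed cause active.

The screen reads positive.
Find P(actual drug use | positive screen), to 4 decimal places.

Under noisy-OR, P(positive screen | causes) = 1 − (1−0.07)·∏(1−qᵢ) over the active causes.
Numerator (weight on configurations with actual drug use): 0.105146 + 0.024401 = 0.129547
Denominator P(positive screen): 0.07*0.801*0.854 + 0.6094*0.801*0.146 + 0.6187*0.199*0.854 + 0.839854*0.199*0.146 = 0.248698
Posterior = 0.129547 / 0.248698 ≈ 0.5209

P(actual drug use | positive screen) ≈ 0.5209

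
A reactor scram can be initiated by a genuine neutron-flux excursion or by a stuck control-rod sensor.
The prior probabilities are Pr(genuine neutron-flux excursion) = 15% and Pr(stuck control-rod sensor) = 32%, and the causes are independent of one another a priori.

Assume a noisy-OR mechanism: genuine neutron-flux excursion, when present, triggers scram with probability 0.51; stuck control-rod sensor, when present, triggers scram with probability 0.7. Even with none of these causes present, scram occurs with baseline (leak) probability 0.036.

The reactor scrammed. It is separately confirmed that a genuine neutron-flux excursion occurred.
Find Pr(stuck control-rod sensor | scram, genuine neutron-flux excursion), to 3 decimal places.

Pr(stuck control-rod sensor | scram, genuine neutron-flux excursion) ≈ 0.434

Under noisy-OR, P(scram | causes) = 1 − (1−0.036)·∏(1−qᵢ) over the active causes.
P(scram | genuine neutron-flux excursion) = 0.52764*0.68 + 0.858292*0.32 = 0.358795 + 0.274653 = 0.633448
The stuck control-rod sensor-present share is 0.858292*0.32 = 0.274653.
So P(stuck control-rod sensor | scram, genuine neutron-flux excursion) = 0.274653/0.633448 ≈ 0.434.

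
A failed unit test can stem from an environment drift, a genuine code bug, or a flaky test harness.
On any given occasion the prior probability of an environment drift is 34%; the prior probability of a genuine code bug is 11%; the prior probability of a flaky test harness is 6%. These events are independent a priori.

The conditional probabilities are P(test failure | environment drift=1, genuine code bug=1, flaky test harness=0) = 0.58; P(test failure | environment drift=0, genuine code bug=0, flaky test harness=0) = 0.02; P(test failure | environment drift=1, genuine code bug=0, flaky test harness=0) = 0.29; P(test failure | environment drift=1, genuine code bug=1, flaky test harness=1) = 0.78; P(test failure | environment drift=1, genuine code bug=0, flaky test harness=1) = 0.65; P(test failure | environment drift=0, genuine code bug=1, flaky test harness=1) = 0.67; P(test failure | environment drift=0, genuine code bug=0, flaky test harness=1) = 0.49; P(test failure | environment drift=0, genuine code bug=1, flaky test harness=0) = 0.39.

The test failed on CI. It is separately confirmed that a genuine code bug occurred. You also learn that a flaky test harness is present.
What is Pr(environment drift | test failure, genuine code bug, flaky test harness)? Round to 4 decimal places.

Sum P(test failure|·) weighted by the priors over both values of environment drift:
  P(test failure | genuine code bug, flaky test harness) = 0.67*0.66 + 0.78*0.34
        = 0.442200 + 0.265200 = 0.707400
The terms with environment drift present sum to 0.265200, so
  P(environment drift | test failure, genuine code bug, flaky test harness) = 0.265200 / 0.707400 ≈ 0.3749

Pr(environment drift | test failure, genuine code bug, flaky test harness) ≈ 0.3749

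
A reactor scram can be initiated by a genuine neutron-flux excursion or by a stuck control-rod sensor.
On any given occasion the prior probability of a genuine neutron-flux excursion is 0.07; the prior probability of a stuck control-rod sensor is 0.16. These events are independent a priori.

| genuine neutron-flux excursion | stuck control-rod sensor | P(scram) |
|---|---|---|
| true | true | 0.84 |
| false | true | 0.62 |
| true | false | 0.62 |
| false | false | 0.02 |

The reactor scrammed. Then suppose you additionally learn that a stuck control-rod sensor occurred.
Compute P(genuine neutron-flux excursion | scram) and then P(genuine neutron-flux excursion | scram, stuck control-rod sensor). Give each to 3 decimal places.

Weight on genuine neutron-flux excursion=true, given the evidence: 0.036456 + 0.009408 = 0.045864
The normalizing constant is 0.02×0.93×0.84 + 0.62×0.93×0.16 + 0.62×0.07×0.84 + 0.84×0.07×0.16 = 0.153744
P(genuine neutron-flux excursion | scram) = 0.045864/0.153744 ≈ 0.298

Now condition on the additional information:
Weight on genuine neutron-flux excursion=true, given the evidence: 0.84×0.07 = 0.058800
Normalizer over all consistent configurations: 0.62×0.93 + 0.84×0.07 = 0.635400
P(genuine neutron-flux excursion | scram, stuck control-rod sensor) = 0.058800/0.635400 ≈ 0.093
This is intercausal reasoning (explaining away): once stuck control-rod sensor accounts for the scram, genuine neutron-flux excursion becomes less likely.

P(genuine neutron-flux excursion | scram) ≈ 0.298; P(genuine neutron-flux excursion | scram, stuck control-rod sensor) ≈ 0.093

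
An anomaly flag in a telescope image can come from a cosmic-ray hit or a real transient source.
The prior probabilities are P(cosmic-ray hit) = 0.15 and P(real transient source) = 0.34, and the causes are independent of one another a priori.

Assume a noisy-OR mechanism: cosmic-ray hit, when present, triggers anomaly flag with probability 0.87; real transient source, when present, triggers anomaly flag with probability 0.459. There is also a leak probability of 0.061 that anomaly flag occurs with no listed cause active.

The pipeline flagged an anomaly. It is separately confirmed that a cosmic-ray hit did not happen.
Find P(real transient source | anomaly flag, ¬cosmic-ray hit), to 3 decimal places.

P(real transient source | anomaly flag, ¬cosmic-ray hit) ≈ 0.806

Under noisy-OR, P(anomaly flag | causes) = 1 − (1−0.061)·∏(1−qᵢ) over the active causes.
P(anomaly flag | ¬cosmic-ray hit) = 0.061×0.66 + 0.492001×0.34 = 0.040260 + 0.167280 = 0.207540
Of this, 0.167280 comes from 0.492001×0.34 (the real transient source=true cases).
Hence the posterior is 0.167280/0.207540 ≈ 0.806.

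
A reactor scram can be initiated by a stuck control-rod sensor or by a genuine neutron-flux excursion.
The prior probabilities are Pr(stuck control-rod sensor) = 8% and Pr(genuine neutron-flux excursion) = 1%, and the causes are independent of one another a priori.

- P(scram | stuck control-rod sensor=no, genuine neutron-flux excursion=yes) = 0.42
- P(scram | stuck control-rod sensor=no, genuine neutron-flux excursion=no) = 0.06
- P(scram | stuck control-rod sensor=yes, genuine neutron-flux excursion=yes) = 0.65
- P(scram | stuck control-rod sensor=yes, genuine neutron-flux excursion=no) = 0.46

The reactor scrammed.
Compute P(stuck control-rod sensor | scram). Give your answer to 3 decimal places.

P(stuck control-rod sensor | scram) ≈ 0.387

Sum P(scram|·) weighted by the priors over the 4 (stuck control-rod sensor, genuine neutron-flux excursion) configurations:
  P(scram) = 0.06·0.92·0.99 + 0.42·0.92·0.01 + 0.46·0.08·0.99 + 0.65·0.08·0.01
        = 0.054648 + 0.003864 + 0.036432 + 0.000520 = 0.095464
The terms with stuck control-rod sensor present sum to 0.036952, so
  P(stuck control-rod sensor | scram) = 0.036952 / 0.095464 ≈ 0.387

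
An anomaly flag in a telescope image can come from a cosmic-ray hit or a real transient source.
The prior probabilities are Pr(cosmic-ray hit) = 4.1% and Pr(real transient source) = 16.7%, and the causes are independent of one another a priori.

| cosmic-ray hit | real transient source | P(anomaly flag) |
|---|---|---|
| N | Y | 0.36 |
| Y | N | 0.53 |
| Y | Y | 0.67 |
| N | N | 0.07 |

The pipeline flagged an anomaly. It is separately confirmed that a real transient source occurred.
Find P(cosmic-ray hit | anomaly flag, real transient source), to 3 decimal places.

P(cosmic-ray hit | anomaly flag, real transient source) ≈ 0.074

By total probability over both values of cosmic-ray hit:
  P(anomaly flag | real transient source) = 0.36·0.959 + 0.67·0.041
        = 0.345240 + 0.027470 = 0.372710
Configurations with cosmic-ray hit contribute 0.027470, so
  P(cosmic-ray hit | anomaly flag, real transient source) = 0.027470 / 0.372710 ≈ 0.074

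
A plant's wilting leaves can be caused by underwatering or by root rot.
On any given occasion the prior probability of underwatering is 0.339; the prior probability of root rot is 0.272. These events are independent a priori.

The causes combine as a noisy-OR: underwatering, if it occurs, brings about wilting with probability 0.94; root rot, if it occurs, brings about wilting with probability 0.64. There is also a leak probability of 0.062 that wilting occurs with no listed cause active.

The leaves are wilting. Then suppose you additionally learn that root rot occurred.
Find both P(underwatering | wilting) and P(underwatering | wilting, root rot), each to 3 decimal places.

P(underwatering | wilting) ≈ 0.685; P(underwatering | wilting, root rot) ≈ 0.431

Under noisy-OR, P(wilting | causes) = 1 − (1−0.062)·∏(1−qᵢ) over the active causes.
Weight on underwatering=true, given the evidence: 0.232903 + 0.090340 = 0.323243
Normalizer over all consistent configurations: 0.062·0.661·0.728 + 0.66232·0.661·0.272 + 0.94372·0.339·0.728 + 0.979739·0.339·0.272 = 0.472158
Posterior = 0.323243 / 0.472158 ≈ 0.685

Now condition on the additional information:
For the numerator, keep only underwatering=true terms: 0.979739*0.339 = 0.332132
Denominator P(wilting | root rot): 0.66232*0.661 + 0.979739*0.339 = 0.769926
P(underwatering | wilting, root rot) = 0.332132/0.769926 ≈ 0.431
Conditioning on root rot lowers the posterior on underwatering: the classic explaining-away effect in a common-effect structure.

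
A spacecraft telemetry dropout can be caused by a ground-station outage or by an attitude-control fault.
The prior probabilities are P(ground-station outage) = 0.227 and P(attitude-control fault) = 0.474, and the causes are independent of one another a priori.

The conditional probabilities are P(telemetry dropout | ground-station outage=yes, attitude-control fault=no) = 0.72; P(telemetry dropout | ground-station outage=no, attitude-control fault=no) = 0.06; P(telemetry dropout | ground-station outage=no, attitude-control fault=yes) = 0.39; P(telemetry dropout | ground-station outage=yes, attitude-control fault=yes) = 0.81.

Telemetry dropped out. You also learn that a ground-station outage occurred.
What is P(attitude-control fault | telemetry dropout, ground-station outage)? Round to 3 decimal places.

P(attitude-control fault | telemetry dropout, ground-station outage) ≈ 0.503

Enumerate both values of attitude-control fault and weight by the priors:
  P(telemetry dropout | ground-station outage) = 0.72·0.526 + 0.81·0.474
        = 0.378720 + 0.383940 = 0.762660
Configurations with attitude-control fault contribute 0.383940, so
  P(attitude-control fault | telemetry dropout, ground-station outage) = 0.383940 / 0.762660 ≈ 0.503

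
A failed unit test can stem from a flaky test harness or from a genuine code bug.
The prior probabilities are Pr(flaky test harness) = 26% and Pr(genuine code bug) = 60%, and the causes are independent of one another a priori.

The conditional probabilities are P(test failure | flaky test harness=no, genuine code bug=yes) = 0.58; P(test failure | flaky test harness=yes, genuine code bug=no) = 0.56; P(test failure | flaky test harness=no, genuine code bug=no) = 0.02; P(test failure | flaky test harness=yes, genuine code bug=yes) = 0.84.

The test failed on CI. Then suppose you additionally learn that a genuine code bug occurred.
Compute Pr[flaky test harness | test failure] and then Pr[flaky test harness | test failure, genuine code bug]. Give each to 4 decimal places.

P(test failure) = 0.02×0.74×0.4 + 0.58×0.74×0.6 + 0.56×0.26×0.4 + 0.84×0.26×0.6 = 0.005920 + 0.257520 + 0.058240 + 0.131040 = 0.452720
Restricting to configurations with flaky test harness present: 0.058240 + 0.131040 = 0.189280.
Hence the posterior is 0.189280/0.452720 ≈ 0.4181.

Now also conditioning on genuine code bug=true:
Sum P(test failure|·) weighted by the priors over both values of flaky test harness:
  P(test failure | genuine code bug) = 0.58*0.74 + 0.84*0.26
        = 0.429200 + 0.218400 = 0.647600
Configurations with flaky test harness contribute 0.218400, so
  P(flaky test harness | test failure, genuine code bug) = 0.218400 / 0.647600 ≈ 0.3372

Pr[flaky test harness | test failure] ≈ 0.4181; Pr[flaky test harness | test failure, genuine code bug] ≈ 0.3372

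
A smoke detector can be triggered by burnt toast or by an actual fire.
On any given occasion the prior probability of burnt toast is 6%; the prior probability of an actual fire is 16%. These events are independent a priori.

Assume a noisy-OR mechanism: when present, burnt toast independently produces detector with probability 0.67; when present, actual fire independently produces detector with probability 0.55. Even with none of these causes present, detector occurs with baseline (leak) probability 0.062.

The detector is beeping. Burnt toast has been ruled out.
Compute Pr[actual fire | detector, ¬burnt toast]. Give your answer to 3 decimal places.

Under noisy-OR, P(detector | causes) = 1 − (1−0.062)·∏(1−qᵢ) over the active causes.
P(detector | ¬burnt toast) = 0.062*0.84 + 0.5779*0.16 = 0.052080 + 0.092464 = 0.144544
Restricting to configurations with actual fire present: 0.5779*0.16 = 0.092464.
P(actual fire | detector, ¬burnt toast) = 0.092464 / 0.144544 ≈ 0.640

Pr[actual fire | detector, ¬burnt toast] ≈ 0.640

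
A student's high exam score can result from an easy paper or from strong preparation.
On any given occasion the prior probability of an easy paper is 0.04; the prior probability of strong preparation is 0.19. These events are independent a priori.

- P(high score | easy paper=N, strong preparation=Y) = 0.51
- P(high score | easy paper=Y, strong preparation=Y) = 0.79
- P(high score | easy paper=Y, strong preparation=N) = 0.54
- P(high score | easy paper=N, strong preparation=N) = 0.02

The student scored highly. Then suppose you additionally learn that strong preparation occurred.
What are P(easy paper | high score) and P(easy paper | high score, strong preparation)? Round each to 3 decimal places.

Sum P(high score|·) weighted by the priors over the 4 (easy paper, strong preparation) configurations:
  P(high score) = 0.02·0.96·0.81 + 0.51·0.96·0.19 + 0.54·0.04·0.81 + 0.79·0.04·0.19
        = 0.015552 + 0.093024 + 0.017496 + 0.006004 = 0.132076
Configurations with easy paper contribute 0.023500, so
  P(easy paper | high score) = 0.023500 / 0.132076 ≈ 0.178

Now condition on the additional information:
P(high score | strong preparation) = 0.51·0.96 + 0.79·0.04 = 0.489600 + 0.031600 = 0.521200
Restricting to configurations with easy paper present: 0.79·0.04 = 0.031600.
So P(easy paper | high score, strong preparation) = 0.031600/0.521200 ≈ 0.061.

P(easy paper | high score) ≈ 0.178; P(easy paper | high score, strong preparation) ≈ 0.061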